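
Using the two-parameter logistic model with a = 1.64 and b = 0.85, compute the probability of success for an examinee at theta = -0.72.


a*(theta - b) = 1.64 * (-0.72 - 0.85) = -2.5748
exp(--2.5748) = 13.1287
P = 1 / (1 + 13.1287)
P = 0.0708

0.0708


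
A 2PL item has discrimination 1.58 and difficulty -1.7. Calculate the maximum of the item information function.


For 2PL, max info at theta = b = -1.7
I_max = a^2 / 4 = 1.58^2 / 4
= 2.4964 / 4
I_max = 0.6241

0.6241


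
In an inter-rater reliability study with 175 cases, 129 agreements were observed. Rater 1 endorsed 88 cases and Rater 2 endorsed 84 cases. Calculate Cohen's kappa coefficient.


P_o = 129/175 = 0.737143
P_e = (88*84 + 87*91) / 30625 = 0.499886
kappa = (P_o - P_e) / (1 - P_e)
kappa = (0.737143 - 0.499886) / (1 - 0.499886)
kappa = 0.4744

0.4744


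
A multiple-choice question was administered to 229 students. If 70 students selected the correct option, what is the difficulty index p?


Item difficulty p = number correct / total examinees
p = 70 / 229
p = 0.3057

0.3057


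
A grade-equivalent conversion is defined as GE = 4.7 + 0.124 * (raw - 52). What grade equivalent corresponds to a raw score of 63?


raw - median = 63 - 52 = 11
slope * diff = 0.124 * 11 = 1.364
GE = 4.7 + 1.364
GE = 6.064

6.064


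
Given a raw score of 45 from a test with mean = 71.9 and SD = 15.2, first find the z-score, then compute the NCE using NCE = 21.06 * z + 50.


z = (X - mean) / SD = (45 - 71.9) / 15.2
z = -26.9 / 15.2
z = -1.7697
NCE = NCE = 21.06z + 50
Carry z at full precision (z = -26.9 / 15.2) into the conversion:
NCE = 21.06 * (-26.9 / 15.2) + 50 = -566.514 / 15.2 + 50
NCE = -37.2707 + 50
NCE = 12.7293

12.7293


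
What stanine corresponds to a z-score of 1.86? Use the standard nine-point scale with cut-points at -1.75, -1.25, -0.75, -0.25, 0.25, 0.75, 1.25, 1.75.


Stanine boundaries: [-1.75, -1.25, -0.75, -0.25, 0.25, 0.75, 1.25, 1.75]
z = 1.86
Check each boundary:
  z >= -1.75 -> could be stanine 2
  z >= -1.25 -> could be stanine 3
  z >= -0.75 -> could be stanine 4
  z >= -0.25 -> could be stanine 5
  z >= 0.25 -> could be stanine 6
  z >= 0.75 -> could be stanine 7
  z >= 1.25 -> could be stanine 8
  z >= 1.75 -> could be stanine 9
Highest qualifying boundary gives stanine = 9

9


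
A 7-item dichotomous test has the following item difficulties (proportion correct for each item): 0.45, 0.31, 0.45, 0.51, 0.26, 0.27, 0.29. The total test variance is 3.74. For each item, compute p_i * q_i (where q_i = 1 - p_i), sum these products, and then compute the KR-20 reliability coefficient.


For each item, compute p_i * q_i:
  Item 1: 0.45 * 0.55 = 0.2475
  Item 2: 0.31 * 0.69 = 0.2139
  Item 3: 0.45 * 0.55 = 0.2475
  Item 4: 0.51 * 0.49 = 0.2499
  Item 5: 0.26 * 0.74 = 0.1924
  Item 6: 0.27 * 0.73 = 0.1971
  Item 7: 0.29 * 0.71 = 0.2059
Sum(p_i * q_i) = 0.2475 + 0.2139 + 0.2475 + 0.2499 + 0.1924 + 0.1971 + 0.2059 = 1.5542
KR-20 = (k/(k-1)) * (1 - Sum(p_i*q_i) / Var_total)
= (7/6) * (1 - 1.5542/3.74)
= 1.1667 * 0.5844
KR-20 = 0.6818

0.6818


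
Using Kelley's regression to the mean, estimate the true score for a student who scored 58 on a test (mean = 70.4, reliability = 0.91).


T_est = rxx * X + (1 - rxx) * mean
T_est = 0.91 * 58 + 0.09 * 70.4
T_est = 52.78 + 6.336
T_est = 59.116

59.116


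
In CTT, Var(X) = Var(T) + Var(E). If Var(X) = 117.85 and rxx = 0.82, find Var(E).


var_true = rxx * var_obs = 0.82 * 117.85 = 96.637
var_error = var_obs - var_true
var_error = 117.85 - 96.637
var_error = 21.213

21.213


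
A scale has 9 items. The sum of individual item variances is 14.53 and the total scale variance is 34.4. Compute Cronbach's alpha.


alpha = (k/(k-1)) * (1 - sum(si^2)/s_total^2)
= (9/8) * (1 - 14.53/34.4)
alpha = 0.6498

0.6498


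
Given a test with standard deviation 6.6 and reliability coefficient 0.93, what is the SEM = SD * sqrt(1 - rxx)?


SEM = SD * sqrt(1 - rxx)
SEM = 6.6 * sqrt(1 - 0.93)
SEM = 6.6 * sqrt(0.07) = 6.6 * 0.264575
SEM = 1.7462

1.7462


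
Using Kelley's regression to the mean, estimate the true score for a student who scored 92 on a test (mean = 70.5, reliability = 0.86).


T_est = rxx * X + (1 - rxx) * mean
T_est = 0.86 * 92 + 0.14 * 70.5
T_est = 79.12 + 9.87
T_est = 88.99

88.99


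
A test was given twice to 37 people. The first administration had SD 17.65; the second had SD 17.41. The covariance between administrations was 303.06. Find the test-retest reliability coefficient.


r = cov(X,Y) / (SD_X * SD_Y)
r = 303.06 / (17.65 * 17.41)
r = 303.06 / 307.2865
r = 0.9862

0.9862


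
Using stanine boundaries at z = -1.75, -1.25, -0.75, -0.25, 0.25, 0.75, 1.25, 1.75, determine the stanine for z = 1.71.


Stanine boundaries: [-1.75, -1.25, -0.75, -0.25, 0.25, 0.75, 1.25, 1.75]
z = 1.71
Check each boundary:
  z >= -1.75 -> could be stanine 2
  z >= -1.25 -> could be stanine 3
  z >= -0.75 -> could be stanine 4
  z >= -0.25 -> could be stanine 5
  z >= 0.25 -> could be stanine 6
  z >= 0.75 -> could be stanine 7
  z >= 1.25 -> could be stanine 8
  z < 1.75
Highest qualifying boundary gives stanine = 8

8


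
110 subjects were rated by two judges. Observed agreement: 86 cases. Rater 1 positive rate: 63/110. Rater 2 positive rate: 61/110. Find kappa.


P_o = 86/110 = 0.781818
P_e = (63*61 + 47*49) / 12100 = 0.507934
kappa = (P_o - P_e) / (1 - P_e)
kappa = (0.781818 - 0.507934) / (1 - 0.507934)
kappa = 0.5566

0.5566


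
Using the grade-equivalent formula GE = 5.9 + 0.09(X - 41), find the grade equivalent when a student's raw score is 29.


raw - median = 29 - 41 = -12
slope * diff = 0.09 * -12 = -1.08
GE = 5.9 + -1.08
GE = 4.82

4.82


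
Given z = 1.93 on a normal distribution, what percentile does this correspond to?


CDF(z) = 0.5 * (1 + erf(z/sqrt(2)))
erf(1.3647) = 0.9464
CDF = 0.9732
Percentile rank = 0.9732 * 100 = 97.32

97.32


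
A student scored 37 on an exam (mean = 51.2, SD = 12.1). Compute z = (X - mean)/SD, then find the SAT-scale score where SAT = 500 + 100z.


z = (X - mean) / SD = (37 - 51.2) / 12.1
z = -14.2 / 12.1
z = -1.1736
SAT-scale = SAT = 500 + 100z
Carry z at full precision (z = -14.2 / 12.1) into the conversion:
SAT-scale = 500 + 100 * (-14.2 / 12.1) = 500 + -1420 / 12.1
SAT-scale = 500 + -117.3554
SAT-scale = 382.6446

382.6446


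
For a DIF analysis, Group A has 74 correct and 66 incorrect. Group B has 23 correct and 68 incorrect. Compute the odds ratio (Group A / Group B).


Odds_A = 74/66 = 1.1212
Odds_B = 23/68 = 0.3382
OR = Odds_A / Odds_B = 1.1212 / 0.3382
Exactly, OR = (74 * 68) / (66 * 23) = 5032 / 1518
OR = 3.3149

3.3149


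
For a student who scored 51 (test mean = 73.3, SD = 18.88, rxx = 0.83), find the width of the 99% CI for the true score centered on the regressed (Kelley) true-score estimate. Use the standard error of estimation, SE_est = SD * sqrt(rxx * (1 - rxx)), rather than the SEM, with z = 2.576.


True score estimate = 0.83*51 + 0.17*73.3 = 54.791
SE_est = SD * sqrt(rxx * (1 - rxx)) = 18.88 * sqrt(0.83 * 0.17) = 18.88 * sqrt(0.1411) = 7.091947
CI = T_est +/- z * SE_est, so width = 2 * z * SE_est = 2 * 2.576 * 7.091947
Width = 36.5377

36.5377


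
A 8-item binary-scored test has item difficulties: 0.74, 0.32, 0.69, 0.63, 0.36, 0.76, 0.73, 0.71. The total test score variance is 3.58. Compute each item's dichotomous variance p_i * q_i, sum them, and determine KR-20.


For each item, compute p_i * q_i:
  Item 1: 0.74 * 0.26 = 0.1924
  Item 2: 0.32 * 0.68 = 0.2176
  Item 3: 0.69 * 0.31 = 0.2139
  Item 4: 0.63 * 0.37 = 0.2331
  Item 5: 0.36 * 0.64 = 0.2304
  Item 6: 0.76 * 0.24 = 0.1824
  Item 7: 0.73 * 0.27 = 0.1971
  Item 8: 0.71 * 0.29 = 0.2059
Sum(p_i * q_i) = 0.1924 + 0.2176 + 0.2139 + 0.2331 + 0.2304 + 0.1824 + 0.1971 + 0.2059 = 1.6728
KR-20 = (k/(k-1)) * (1 - Sum(p_i*q_i) / Var_total)
= (8/7) * (1 - 1.6728/3.58)
= 1.1429 * 0.5327
KR-20 = 0.6088

0.6088


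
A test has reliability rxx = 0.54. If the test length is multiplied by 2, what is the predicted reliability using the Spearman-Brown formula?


r_new = (n * rxx) / (1 + (n-1) * rxx)
r_new = (2 * 0.54) / (1 + 1 * 0.54)
r_new = 1.08 / 1.54
r_new = 0.7013

0.7013


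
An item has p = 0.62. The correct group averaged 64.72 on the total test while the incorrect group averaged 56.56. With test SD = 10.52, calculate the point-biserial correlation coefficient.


q = 1 - p = 0.38
rpb = ((M1 - M0) / SD) * sqrt(p * q)
rpb = ((64.72 - 56.56) / 10.52) * sqrt(0.62 * 0.38)
rpb = 0.3765

0.3765


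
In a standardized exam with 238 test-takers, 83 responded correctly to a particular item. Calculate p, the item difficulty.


Item difficulty p = number correct / total examinees
p = 83 / 238
p = 0.3487

0.3487


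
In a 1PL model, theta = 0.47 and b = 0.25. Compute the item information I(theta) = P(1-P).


P = 1/(1+exp(-(0.47-0.25))) = 0.5548
I = P*(1-P) = 0.5548 * 0.4452
I = 0.247

0.247


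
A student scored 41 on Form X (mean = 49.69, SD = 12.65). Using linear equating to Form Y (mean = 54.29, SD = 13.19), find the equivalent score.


slope = SD_Y / SD_X = 13.19 / 12.65 ~ 1.0427
intercept = mean_Y - slope * mean_X = 54.29 - (13.19 / 12.65) * 49.69 ~ 2.4788
Y = slope * X + intercept. To avoid rounding drift from the rounded slope/intercept, evaluate the equivalent form Y = mean_Y + SD_Y * (X - mean_X) / SD_X at full precision:
Y = 54.29 + 13.19 * (41 - 49.69) / 12.65
Y = 54.29 - 13.19 * 8.69 / 12.65
Y = 54.29 - 114.6211 / 12.65
Y = 54.29 - 9.061
Y = 45.229

45.229


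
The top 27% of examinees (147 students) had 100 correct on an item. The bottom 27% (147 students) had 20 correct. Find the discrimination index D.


p_upper = 100/147 = 0.6803
p_lower = 20/147 = 0.1361
D = 0.6803 - 0.1361 = 0.5442

0.5442


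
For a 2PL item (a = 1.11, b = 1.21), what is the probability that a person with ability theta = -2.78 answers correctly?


a*(theta - b) = 1.11 * (-2.78 - 1.21) = -4.4289
exp(--4.4289) = 83.8391
P = 1 / (1 + 83.8391)
P = 0.0118

0.0118


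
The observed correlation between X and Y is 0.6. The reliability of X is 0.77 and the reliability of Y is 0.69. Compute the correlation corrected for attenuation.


r_corrected = rxy / sqrt(rxx * ryy)
= 0.6 / sqrt(0.77 * 0.69)
= 0.6 / sqrt(0.5313)
= 0.6 / 0.728903
r_corrected = 0.8232

0.8232


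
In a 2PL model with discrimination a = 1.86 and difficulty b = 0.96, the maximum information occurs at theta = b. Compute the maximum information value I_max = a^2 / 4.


For 2PL, max info at theta = b = 0.96
I_max = a^2 / 4 = 1.86^2 / 4
= 3.4596 / 4
I_max = 0.8649

0.8649


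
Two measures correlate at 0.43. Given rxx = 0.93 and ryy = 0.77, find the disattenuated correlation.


r_corrected = rxy / sqrt(rxx * ryy)
= 0.43 / sqrt(0.93 * 0.77)
= 0.43 / sqrt(0.7161)
= 0.43 / 0.846227
r_corrected = 0.5081

0.5081


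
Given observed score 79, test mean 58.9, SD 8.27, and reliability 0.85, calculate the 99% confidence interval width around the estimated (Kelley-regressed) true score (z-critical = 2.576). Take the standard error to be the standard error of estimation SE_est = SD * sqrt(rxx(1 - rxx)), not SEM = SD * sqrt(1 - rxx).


True score estimate = 0.85*79 + 0.15*58.9 = 75.985
SE_est = SD * sqrt(rxx * (1 - rxx)) = 8.27 * sqrt(0.85 * 0.15) = 8.27 * sqrt(0.1275) = 2.952981
CI = T_est +/- z * SE_est, so width = 2 * z * SE_est = 2 * 2.576 * 2.952981
Width = 15.2138

15.2138


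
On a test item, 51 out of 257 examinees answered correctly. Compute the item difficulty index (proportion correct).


Item difficulty p = number correct / total examinees
p = 51 / 257
p = 0.1984

0.1984


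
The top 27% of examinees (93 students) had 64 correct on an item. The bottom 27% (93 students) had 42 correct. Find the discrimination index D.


p_upper = 64/93 = 0.6882
p_lower = 42/93 = 0.4516
D = 0.6882 - 0.4516 = 0.2366

0.2366


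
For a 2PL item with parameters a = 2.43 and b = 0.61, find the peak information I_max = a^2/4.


For 2PL, max info at theta = b = 0.61
I_max = a^2 / 4 = 2.43^2 / 4
= 5.9049 / 4
I_max = 1.4762

1.4762


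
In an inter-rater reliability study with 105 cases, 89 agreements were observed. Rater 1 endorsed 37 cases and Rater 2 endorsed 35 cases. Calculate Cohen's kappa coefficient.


P_o = 89/105 = 0.847619
P_e = (37*35 + 68*70) / 11025 = 0.549206
kappa = (P_o - P_e) / (1 - P_e)
kappa = (0.847619 - 0.549206) / (1 - 0.549206)
kappa = 0.662

0.662


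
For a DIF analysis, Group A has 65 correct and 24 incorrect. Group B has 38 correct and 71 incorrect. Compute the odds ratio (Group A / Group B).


Odds_A = 65/24 = 2.7083
Odds_B = 38/71 = 0.5352
OR = Odds_A / Odds_B = 2.7083 / 0.5352
Exactly, OR = (65 * 71) / (24 * 38) = 4615 / 912
OR = 5.0603

5.0603


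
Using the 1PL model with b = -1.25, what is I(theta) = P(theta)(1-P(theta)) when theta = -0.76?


P = 1/(1+exp(-(-0.76--1.25))) = 0.6201
I = P*(1-P) = 0.6201 * 0.3799
I = 0.2356

0.2356


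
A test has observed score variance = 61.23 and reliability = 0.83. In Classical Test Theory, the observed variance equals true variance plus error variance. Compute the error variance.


var_true = rxx * var_obs = 0.83 * 61.23 = 50.8209
var_error = var_obs - var_true
var_error = 61.23 - 50.8209
var_error = 10.4091

10.4091


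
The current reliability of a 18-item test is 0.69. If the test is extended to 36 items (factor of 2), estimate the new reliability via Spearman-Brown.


r_new = (n * rxx) / (1 + (n-1) * rxx)
r_new = (2 * 0.69) / (1 + 1 * 0.69)
r_new = 1.38 / 1.69
r_new = 0.8166

0.8166


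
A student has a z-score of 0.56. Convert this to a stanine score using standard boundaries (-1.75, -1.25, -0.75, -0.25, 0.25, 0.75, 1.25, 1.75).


Stanine boundaries: [-1.75, -1.25, -0.75, -0.25, 0.25, 0.75, 1.25, 1.75]
z = 0.56
Check each boundary:
  z >= -1.75 -> could be stanine 2
  z >= -1.25 -> could be stanine 3
  z >= -0.75 -> could be stanine 4
  z >= -0.25 -> could be stanine 5
  z >= 0.25 -> could be stanine 6
  z < 0.75
  z < 1.25
  z < 1.75
Highest qualifying boundary gives stanine = 6

6


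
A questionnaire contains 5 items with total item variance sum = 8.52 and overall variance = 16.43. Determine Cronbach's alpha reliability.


alpha = (k/(k-1)) * (1 - sum(si^2)/s_total^2)
= (5/4) * (1 - 8.52/16.43)
alpha = 0.6018

0.6018


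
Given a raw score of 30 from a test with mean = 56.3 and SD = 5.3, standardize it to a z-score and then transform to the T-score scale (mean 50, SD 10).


z = (X - mean) / SD = (30 - 56.3) / 5.3
z = -26.3 / 5.3
z = -4.9623
T-score = T = 50 + 10z
Carry z at full precision (z = -26.3 / 5.3) into the conversion:
T-score = 50 + 10 * (-26.3 / 5.3) = 50 + -263 / 5.3
T-score = 50 + -49.6226
T-score = 0.3774

0.3774


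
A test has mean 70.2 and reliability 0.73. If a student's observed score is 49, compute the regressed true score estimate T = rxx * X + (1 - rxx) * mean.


T_est = rxx * X + (1 - rxx) * mean
T_est = 0.73 * 49 + 0.27 * 70.2
T_est = 35.77 + 18.954
T_est = 54.724

54.724


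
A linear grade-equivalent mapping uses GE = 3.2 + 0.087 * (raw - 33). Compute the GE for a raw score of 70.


raw - median = 70 - 33 = 37
slope * diff = 0.087 * 37 = 3.219
GE = 3.2 + 3.219
GE = 6.419

6.419


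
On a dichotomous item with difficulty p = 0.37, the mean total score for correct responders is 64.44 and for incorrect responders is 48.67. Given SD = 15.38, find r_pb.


q = 1 - p = 0.63
rpb = ((M1 - M0) / SD) * sqrt(p * q)
rpb = ((64.44 - 48.67) / 15.38) * sqrt(0.37 * 0.63)
rpb = 0.495

0.495


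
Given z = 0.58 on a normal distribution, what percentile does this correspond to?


CDF(z) = 0.5 * (1 + erf(z/sqrt(2)))
erf(0.4101) = 0.4381
CDF = 0.719
Percentile rank = 0.719 * 100 = 71.9

71.9


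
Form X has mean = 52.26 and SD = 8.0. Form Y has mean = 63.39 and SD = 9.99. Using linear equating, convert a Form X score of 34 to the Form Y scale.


slope = SD_Y / SD_X = 9.99 / 8.0 ~ 1.2488
intercept = mean_Y - slope * mean_X = 63.39 - (9.99 / 8.0) * 52.26 ~ -1.8697
Y = slope * X + intercept. To avoid rounding drift from the rounded slope/intercept, evaluate the equivalent form Y = mean_Y + SD_Y * (X - mean_X) / SD_X at full precision:
Y = 63.39 + 9.99 * (34 - 52.26) / 8.0
Y = 63.39 - 9.99 * 18.26 / 8.0
Y = 63.39 - 182.4174 / 8.0
Y = 63.39 - 22.8022
Y = 40.5878

40.5878


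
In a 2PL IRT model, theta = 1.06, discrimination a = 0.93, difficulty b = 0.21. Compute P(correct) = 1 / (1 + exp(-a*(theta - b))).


a*(theta - b) = 0.93 * (1.06 - 0.21) = 0.7905
exp(-0.7905) = 0.4536
P = 1 / (1 + 0.4536)
P = 0.6879

0.6879


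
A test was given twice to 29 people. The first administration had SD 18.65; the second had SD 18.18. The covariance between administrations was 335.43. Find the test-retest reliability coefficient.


r = cov(X,Y) / (SD_X * SD_Y)
r = 335.43 / (18.65 * 18.18)
r = 335.43 / 339.057
r = 0.9893

0.9893


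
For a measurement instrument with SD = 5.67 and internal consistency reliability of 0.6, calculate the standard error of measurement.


SEM = SD * sqrt(1 - rxx)
SEM = 5.67 * sqrt(1 - 0.6)
SEM = 5.67 * sqrt(0.4) = 5.67 * 0.632456
SEM = 3.586

3.586


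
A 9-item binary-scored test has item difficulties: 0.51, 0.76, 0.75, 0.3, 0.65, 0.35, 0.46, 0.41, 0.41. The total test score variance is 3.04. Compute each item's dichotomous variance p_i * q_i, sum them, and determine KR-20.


For each item, compute p_i * q_i:
  Item 1: 0.51 * 0.49 = 0.2499
  Item 2: 0.76 * 0.24 = 0.1824
  Item 3: 0.75 * 0.25 = 0.1875
  Item 4: 0.3 * 0.7 = 0.21
  Item 5: 0.65 * 0.35 = 0.2275
  Item 6: 0.35 * 0.65 = 0.2275
  Item 7: 0.46 * 0.54 = 0.2484
  Item 8: 0.41 * 0.59 = 0.2419
  Item 9: 0.41 * 0.59 = 0.2419
Sum(p_i * q_i) = 0.2499 + 0.1824 + 0.1875 + 0.21 + 0.2275 + 0.2275 + 0.2484 + 0.2419 + 0.2419 = 2.017
KR-20 = (k/(k-1)) * (1 - Sum(p_i*q_i) / Var_total)
= (9/8) * (1 - 2.017/3.04)
= 1.125 * 0.3365
KR-20 = 0.3786

0.3786


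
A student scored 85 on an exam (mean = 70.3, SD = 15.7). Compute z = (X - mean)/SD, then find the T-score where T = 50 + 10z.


z = (X - mean) / SD = (85 - 70.3) / 15.7
z = 14.7 / 15.7
z = 0.9363
T-score = T = 50 + 10z
Carry z at full precision (z = 14.7 / 15.7) into the conversion:
T-score = 50 + 10 * (14.7 / 15.7) = 50 + 147 / 15.7
T-score = 50 + 9.3631
T-score = 59.3631

59.3631


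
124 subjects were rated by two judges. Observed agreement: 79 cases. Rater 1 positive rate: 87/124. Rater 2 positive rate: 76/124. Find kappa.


P_o = 79/124 = 0.637097
P_e = (87*76 + 37*48) / 15376 = 0.545525
kappa = (P_o - P_e) / (1 - P_e)
kappa = (0.637097 - 0.545525) / (1 - 0.545525)
kappa = 0.2015

0.2015


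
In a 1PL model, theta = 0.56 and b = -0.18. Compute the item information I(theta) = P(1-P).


P = 1/(1+exp(-(0.56--0.18))) = 0.677
I = P*(1-P) = 0.677 * 0.323
I = 0.2187

0.2187


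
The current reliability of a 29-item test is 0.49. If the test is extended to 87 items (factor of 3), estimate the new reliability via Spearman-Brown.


r_new = (n * rxx) / (1 + (n-1) * rxx)
r_new = (3 * 0.49) / (1 + 2 * 0.49)
r_new = 1.47 / 1.98
r_new = 0.7424

0.7424


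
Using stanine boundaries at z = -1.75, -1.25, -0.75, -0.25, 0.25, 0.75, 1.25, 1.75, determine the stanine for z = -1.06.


Stanine boundaries: [-1.75, -1.25, -0.75, -0.25, 0.25, 0.75, 1.25, 1.75]
z = -1.06
Check each boundary:
  z >= -1.75 -> could be stanine 2
  z >= -1.25 -> could be stanine 3
  z < -0.75
  z < -0.25
  z < 0.25
  z < 0.75
  z < 1.25
  z < 1.75
Highest qualifying boundary gives stanine = 3

3


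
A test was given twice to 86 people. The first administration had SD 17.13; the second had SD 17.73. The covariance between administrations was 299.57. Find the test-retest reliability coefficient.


r = cov(X,Y) / (SD_X * SD_Y)
r = 299.57 / (17.13 * 17.73)
r = 299.57 / 303.7149
r = 0.9864

0.9864


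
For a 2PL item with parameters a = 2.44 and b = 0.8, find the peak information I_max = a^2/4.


For 2PL, max info at theta = b = 0.8
I_max = a^2 / 4 = 2.44^2 / 4
= 5.9536 / 4
I_max = 1.4884

1.4884


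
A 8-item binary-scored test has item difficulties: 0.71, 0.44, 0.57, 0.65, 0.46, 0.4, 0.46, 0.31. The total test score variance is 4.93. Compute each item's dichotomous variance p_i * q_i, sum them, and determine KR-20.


For each item, compute p_i * q_i:
  Item 1: 0.71 * 0.29 = 0.2059
  Item 2: 0.44 * 0.56 = 0.2464
  Item 3: 0.57 * 0.43 = 0.2451
  Item 4: 0.65 * 0.35 = 0.2275
  Item 5: 0.46 * 0.54 = 0.2484
  Item 6: 0.4 * 0.6 = 0.24
  Item 7: 0.46 * 0.54 = 0.2484
  Item 8: 0.31 * 0.69 = 0.2139
Sum(p_i * q_i) = 0.2059 + 0.2464 + 0.2451 + 0.2275 + 0.2484 + 0.24 + 0.2484 + 0.2139 = 1.8756
KR-20 = (k/(k-1)) * (1 - Sum(p_i*q_i) / Var_total)
= (8/7) * (1 - 1.8756/4.93)
= 1.1429 * 0.6196
KR-20 = 0.7081

0.7081


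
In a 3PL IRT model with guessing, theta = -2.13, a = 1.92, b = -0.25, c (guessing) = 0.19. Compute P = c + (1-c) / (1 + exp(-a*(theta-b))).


logit = 1.92*(-2.13 - -0.25) = -3.6096
P* = 1/(1 + exp(--3.6096)) = 0.0263
P = 0.19 + (1 - 0.19) * 0.0263
P = 0.2113

0.2113


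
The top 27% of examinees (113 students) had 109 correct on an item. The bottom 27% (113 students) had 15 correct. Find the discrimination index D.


p_upper = 109/113 = 0.9646
p_lower = 15/113 = 0.1327
D = 0.9646 - 0.1327 = 0.8319

0.8319


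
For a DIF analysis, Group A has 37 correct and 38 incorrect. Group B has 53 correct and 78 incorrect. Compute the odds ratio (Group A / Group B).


Odds_A = 37/38 = 0.9737
Odds_B = 53/78 = 0.6795
OR = Odds_A / Odds_B = 0.9737 / 0.6795
Exactly, OR = (37 * 78) / (38 * 53) = 2886 / 2014
OR = 1.433

1.433


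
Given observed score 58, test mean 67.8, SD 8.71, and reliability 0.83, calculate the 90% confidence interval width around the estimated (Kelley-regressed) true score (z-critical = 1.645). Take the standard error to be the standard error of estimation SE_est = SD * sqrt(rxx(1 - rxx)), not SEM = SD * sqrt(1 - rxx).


True score estimate = 0.83*58 + 0.17*67.8 = 59.666
SE_est = SD * sqrt(rxx * (1 - rxx)) = 8.71 * sqrt(0.83 * 0.17) = 8.71 * sqrt(0.1411) = 3.271762
CI = T_est +/- z * SE_est, so width = 2 * z * SE_est = 2 * 1.645 * 3.271762
Width = 10.7641

10.7641


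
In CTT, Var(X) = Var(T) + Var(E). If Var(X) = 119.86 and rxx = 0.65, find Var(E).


var_true = rxx * var_obs = 0.65 * 119.86 = 77.909
var_error = var_obs - var_true
var_error = 119.86 - 77.909
var_error = 41.951

41.951


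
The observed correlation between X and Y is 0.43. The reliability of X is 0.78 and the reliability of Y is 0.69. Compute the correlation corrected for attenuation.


r_corrected = rxy / sqrt(rxx * ryy)
= 0.43 / sqrt(0.78 * 0.69)
= 0.43 / sqrt(0.5382)
= 0.43 / 0.733621
r_corrected = 0.5861

0.5861


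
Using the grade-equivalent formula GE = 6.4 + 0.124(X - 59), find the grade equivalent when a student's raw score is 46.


raw - median = 46 - 59 = -13
slope * diff = 0.124 * -13 = -1.612
GE = 6.4 + -1.612
GE = 4.788

4.788


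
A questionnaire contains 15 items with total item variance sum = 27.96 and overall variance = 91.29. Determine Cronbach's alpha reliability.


alpha = (k/(k-1)) * (1 - sum(si^2)/s_total^2)
= (15/14) * (1 - 27.96/91.29)
alpha = 0.7433

0.7433


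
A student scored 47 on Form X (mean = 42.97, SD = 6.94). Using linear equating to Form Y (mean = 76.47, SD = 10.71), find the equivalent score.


slope = SD_Y / SD_X = 10.71 / 6.94 ~ 1.5432
intercept = mean_Y - slope * mean_X = 76.47 - (10.71 / 6.94) * 42.97 ~ 10.1575
Y = slope * X + intercept. To avoid rounding drift from the rounded slope/intercept, evaluate the equivalent form Y = mean_Y + SD_Y * (X - mean_X) / SD_X at full precision:
Y = 76.47 + 10.71 * (47 - 42.97) / 6.94
Y = 76.47 + 10.71 * 4.03 / 6.94
Y = 76.47 + 43.1613 / 6.94
Y = 76.47 + 6.2192
Y = 82.6892

82.6892


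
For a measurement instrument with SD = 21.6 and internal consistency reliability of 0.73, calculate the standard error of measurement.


SEM = SD * sqrt(1 - rxx)
SEM = 21.6 * sqrt(1 - 0.73)
SEM = 21.6 * sqrt(0.27) = 21.6 * 0.519615
SEM = 11.2237

11.2237


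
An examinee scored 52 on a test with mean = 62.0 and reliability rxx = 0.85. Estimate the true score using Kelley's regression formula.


T_est = rxx * X + (1 - rxx) * mean
T_est = 0.85 * 52 + 0.15 * 62.0
T_est = 44.2 + 9.3
T_est = 53.5

53.5


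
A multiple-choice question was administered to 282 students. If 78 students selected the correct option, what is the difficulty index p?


Item difficulty p = number correct / total examinees
p = 78 / 282
p = 0.2766

0.2766


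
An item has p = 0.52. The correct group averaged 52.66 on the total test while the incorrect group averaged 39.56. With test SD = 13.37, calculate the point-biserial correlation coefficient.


q = 1 - p = 0.48
rpb = ((M1 - M0) / SD) * sqrt(p * q)
rpb = ((52.66 - 39.56) / 13.37) * sqrt(0.52 * 0.48)
rpb = 0.4895

0.4895


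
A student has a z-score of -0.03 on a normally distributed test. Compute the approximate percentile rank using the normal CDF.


CDF(z) = 0.5 * (1 + erf(z/sqrt(2)))
erf(-0.0212) = -0.0239
CDF = 0.488
Percentile rank = 0.488 * 100 = 48.8

48.8


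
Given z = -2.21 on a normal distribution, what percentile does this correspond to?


CDF(z) = 0.5 * (1 + erf(z/sqrt(2)))
erf(-1.5627) = -0.9729
CDF = 0.0136
Percentile rank = 0.0136 * 100 = 1.36

1.36


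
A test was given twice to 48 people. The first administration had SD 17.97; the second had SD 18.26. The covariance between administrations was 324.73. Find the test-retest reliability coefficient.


r = cov(X,Y) / (SD_X * SD_Y)
r = 324.73 / (17.97 * 18.26)
r = 324.73 / 328.1322
r = 0.9896

0.9896


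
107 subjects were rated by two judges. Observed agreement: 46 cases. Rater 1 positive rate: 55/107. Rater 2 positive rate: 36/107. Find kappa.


P_o = 46/107 = 0.429907
P_e = (55*36 + 52*71) / 11449 = 0.495414
kappa = (P_o - P_e) / (1 - P_e)
kappa = (0.429907 - 0.495414) / (1 - 0.495414)
kappa = -0.1298

-0.1298


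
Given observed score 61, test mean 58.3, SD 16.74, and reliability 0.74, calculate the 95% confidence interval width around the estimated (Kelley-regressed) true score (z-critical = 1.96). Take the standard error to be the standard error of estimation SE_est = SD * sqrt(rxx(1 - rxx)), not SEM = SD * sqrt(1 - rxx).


True score estimate = 0.74*61 + 0.26*58.3 = 60.298
SE_est = SD * sqrt(rxx * (1 - rxx)) = 16.74 * sqrt(0.74 * 0.26) = 16.74 * sqrt(0.1924) = 7.342737
CI = T_est +/- z * SE_est, so width = 2 * z * SE_est = 2 * 1.96 * 7.342737
Width = 28.7835

28.7835


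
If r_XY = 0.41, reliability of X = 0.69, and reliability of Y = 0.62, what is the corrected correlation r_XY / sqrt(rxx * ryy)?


r_corrected = rxy / sqrt(rxx * ryy)
= 0.41 / sqrt(0.69 * 0.62)
= 0.41 / sqrt(0.4278)
= 0.41 / 0.654064
r_corrected = 0.6268

0.6268


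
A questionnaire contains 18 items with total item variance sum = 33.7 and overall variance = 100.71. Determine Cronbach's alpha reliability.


alpha = (k/(k-1)) * (1 - sum(si^2)/s_total^2)
= (18/17) * (1 - 33.7/100.71)
alpha = 0.7045

0.7045


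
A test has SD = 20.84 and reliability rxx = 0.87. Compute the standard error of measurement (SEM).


SEM = SD * sqrt(1 - rxx)
SEM = 20.84 * sqrt(1 - 0.87)
SEM = 20.84 * sqrt(0.13) = 20.84 * 0.360555
SEM = 7.514

7.514


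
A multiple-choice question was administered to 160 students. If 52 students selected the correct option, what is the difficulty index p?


Item difficulty p = number correct / total examinees
p = 52 / 160
p = 0.325

0.325


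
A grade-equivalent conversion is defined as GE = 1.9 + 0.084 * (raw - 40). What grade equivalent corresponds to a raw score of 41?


raw - median = 41 - 40 = 1
slope * diff = 0.084 * 1 = 0.084
GE = 1.9 + 0.084
GE = 1.984

1.984


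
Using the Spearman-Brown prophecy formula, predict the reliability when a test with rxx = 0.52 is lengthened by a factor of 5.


r_new = (n * rxx) / (1 + (n-1) * rxx)
r_new = (5 * 0.52) / (1 + 4 * 0.52)
r_new = 2.6 / 3.08
r_new = 0.8442

0.8442


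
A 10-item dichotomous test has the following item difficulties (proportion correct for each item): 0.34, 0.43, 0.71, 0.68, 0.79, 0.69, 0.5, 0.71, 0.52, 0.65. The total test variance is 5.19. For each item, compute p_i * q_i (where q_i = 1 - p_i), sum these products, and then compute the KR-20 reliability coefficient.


For each item, compute p_i * q_i:
  Item 1: 0.34 * 0.66 = 0.2244
  Item 2: 0.43 * 0.57 = 0.2451
  Item 3: 0.71 * 0.29 = 0.2059
  Item 4: 0.68 * 0.32 = 0.2176
  Item 5: 0.79 * 0.21 = 0.1659
  Item 6: 0.69 * 0.31 = 0.2139
  Item 7: 0.5 * 0.5 = 0.25
  Item 8: 0.71 * 0.29 = 0.2059
  Item 9: 0.52 * 0.48 = 0.2496
  Item 10: 0.65 * 0.35 = 0.2275
Sum(p_i * q_i) = 0.2244 + 0.2451 + 0.2059 + 0.2176 + 0.1659 + 0.2139 + 0.25 + 0.2059 + 0.2496 + 0.2275 = 2.2058
KR-20 = (k/(k-1)) * (1 - Sum(p_i*q_i) / Var_total)
= (10/9) * (1 - 2.2058/5.19)
= 1.1111 * 0.575
KR-20 = 0.6389

0.6389


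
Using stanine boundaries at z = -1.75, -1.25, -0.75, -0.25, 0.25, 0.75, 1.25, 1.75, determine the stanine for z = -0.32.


Stanine boundaries: [-1.75, -1.25, -0.75, -0.25, 0.25, 0.75, 1.25, 1.75]
z = -0.32
Check each boundary:
  z >= -1.75 -> could be stanine 2
  z >= -1.25 -> could be stanine 3
  z >= -0.75 -> could be stanine 4
  z < -0.25
  z < 0.25
  z < 0.75
  z < 1.25
  z < 1.75
Highest qualifying boundary gives stanine = 4

4


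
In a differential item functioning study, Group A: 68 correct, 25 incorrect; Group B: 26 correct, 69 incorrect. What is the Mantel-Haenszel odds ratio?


Odds_A = 68/25 = 2.72
Odds_B = 26/69 = 0.3768
OR = Odds_A / Odds_B = 2.72 / 0.3768
Exactly, OR = (68 * 69) / (25 * 26) = 4692 / 650
OR = 7.2185

7.2185


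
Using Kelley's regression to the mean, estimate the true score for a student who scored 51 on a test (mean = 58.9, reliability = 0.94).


T_est = rxx * X + (1 - rxx) * mean
T_est = 0.94 * 51 + 0.06 * 58.9
T_est = 47.94 + 3.534
T_est = 51.474

51.474


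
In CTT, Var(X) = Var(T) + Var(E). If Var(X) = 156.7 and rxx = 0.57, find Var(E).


var_true = rxx * var_obs = 0.57 * 156.7 = 89.319
var_error = var_obs - var_true
var_error = 156.7 - 89.319
var_error = 67.381

67.381


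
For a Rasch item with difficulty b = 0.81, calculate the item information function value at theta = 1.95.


P = 1/(1+exp(-(1.95-0.81))) = 0.7577
I = P*(1-P) = 0.7577 * 0.2423
I = 0.1836

0.1836


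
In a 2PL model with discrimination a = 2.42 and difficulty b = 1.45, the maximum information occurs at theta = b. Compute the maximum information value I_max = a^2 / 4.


For 2PL, max info at theta = b = 1.45
I_max = a^2 / 4 = 2.42^2 / 4
= 5.8564 / 4
I_max = 1.4641

1.4641


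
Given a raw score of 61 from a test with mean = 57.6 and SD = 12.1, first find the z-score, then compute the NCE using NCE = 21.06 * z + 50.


z = (X - mean) / SD = (61 - 57.6) / 12.1
z = 3.4 / 12.1
z = 0.281
NCE = NCE = 21.06z + 50
Carry z at full precision (z = 3.4 / 12.1) into the conversion:
NCE = 21.06 * (3.4 / 12.1) + 50 = 71.604 / 12.1 + 50
NCE = 5.9177 + 50
NCE = 55.9177

55.9177


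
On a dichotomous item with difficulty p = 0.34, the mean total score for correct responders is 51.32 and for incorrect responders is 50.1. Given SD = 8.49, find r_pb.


q = 1 - p = 0.66
rpb = ((M1 - M0) / SD) * sqrt(p * q)
rpb = ((51.32 - 50.1) / 8.49) * sqrt(0.34 * 0.66)
rpb = 0.0681

0.0681


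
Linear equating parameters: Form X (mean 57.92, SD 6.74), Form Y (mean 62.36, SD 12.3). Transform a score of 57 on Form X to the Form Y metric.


slope = SD_Y / SD_X = 12.3 / 6.74 ~ 1.8249
intercept = mean_Y - slope * mean_X = 62.36 - (12.3 / 6.74) * 57.92 ~ -43.3397
Y = slope * X + intercept. To avoid rounding drift from the rounded slope/intercept, evaluate the equivalent form Y = mean_Y + SD_Y * (X - mean_X) / SD_X at full precision:
Y = 62.36 + 12.3 * (57 - 57.92) / 6.74
Y = 62.36 - 12.3 * 0.92 / 6.74
Y = 62.36 - 11.316 / 6.74
Y = 62.36 - 1.6789
Y = 60.6811

60.6811


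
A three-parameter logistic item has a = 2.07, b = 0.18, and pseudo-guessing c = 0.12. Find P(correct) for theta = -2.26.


logit = 2.07*(-2.26 - 0.18) = -5.0508
P* = 1/(1 + exp(--5.0508)) = 0.0064
P = 0.12 + (1 - 0.12) * 0.0064
P = 0.1256

0.1256


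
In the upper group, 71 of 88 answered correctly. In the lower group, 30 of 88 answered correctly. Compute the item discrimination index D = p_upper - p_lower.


p_upper = 71/88 = 0.8068
p_lower = 30/88 = 0.3409
D = 0.8068 - 0.3409 = 0.4659

0.4659


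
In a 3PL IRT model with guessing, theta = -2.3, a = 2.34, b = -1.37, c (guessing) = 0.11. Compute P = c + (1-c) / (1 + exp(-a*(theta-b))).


logit = 2.34*(-2.3 - -1.37) = -2.1762
P* = 1/(1 + exp(--2.1762)) = 0.1019
P = 0.11 + (1 - 0.11) * 0.1019
P = 0.2007

0.2007


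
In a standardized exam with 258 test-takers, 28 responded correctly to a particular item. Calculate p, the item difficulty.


Item difficulty p = number correct / total examinees
p = 28 / 258
p = 0.1085

0.1085


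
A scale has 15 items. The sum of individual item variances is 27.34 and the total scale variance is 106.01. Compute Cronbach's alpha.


alpha = (k/(k-1)) * (1 - sum(si^2)/s_total^2)
= (15/14) * (1 - 27.34/106.01)
alpha = 0.7951

0.7951


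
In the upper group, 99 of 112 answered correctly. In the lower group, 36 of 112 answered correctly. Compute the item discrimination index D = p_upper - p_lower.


p_upper = 99/112 = 0.8839
p_lower = 36/112 = 0.3214
D = 0.8839 - 0.3214 = 0.5625

0.5625


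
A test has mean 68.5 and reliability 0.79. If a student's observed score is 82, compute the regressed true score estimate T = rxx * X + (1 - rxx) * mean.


T_est = rxx * X + (1 - rxx) * mean
T_est = 0.79 * 82 + 0.21 * 68.5
T_est = 64.78 + 14.385
T_est = 79.165

79.165


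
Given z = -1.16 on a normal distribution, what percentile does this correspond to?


CDF(z) = 0.5 * (1 + erf(z/sqrt(2)))
erf(-0.8202) = -0.754
CDF = 0.123
Percentile rank = 0.123 * 100 = 12.3

12.3


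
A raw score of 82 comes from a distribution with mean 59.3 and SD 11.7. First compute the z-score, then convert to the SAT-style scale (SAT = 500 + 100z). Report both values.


z = (X - mean) / SD = (82 - 59.3) / 11.7
z = 22.7 / 11.7
z = 1.9402
SAT-scale = SAT = 500 + 100z
Carry z at full precision (z = 22.7 / 11.7) into the conversion:
SAT-scale = 500 + 100 * (22.7 / 11.7) = 500 + 2270 / 11.7
SAT-scale = 500 + 194.0171
SAT-scale = 694.0171

694.0171


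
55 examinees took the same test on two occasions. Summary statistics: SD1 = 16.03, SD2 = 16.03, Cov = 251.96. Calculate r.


r = cov(X,Y) / (SD_X * SD_Y)
r = 251.96 / (16.03 * 16.03)
r = 251.96 / 256.9609
r = 0.9805

0.9805


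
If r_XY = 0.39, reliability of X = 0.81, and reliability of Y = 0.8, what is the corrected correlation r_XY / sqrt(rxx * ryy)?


r_corrected = rxy / sqrt(rxx * ryy)
= 0.39 / sqrt(0.81 * 0.8)
= 0.39 / sqrt(0.648)
= 0.39 / 0.804984
r_corrected = 0.4845

0.4845


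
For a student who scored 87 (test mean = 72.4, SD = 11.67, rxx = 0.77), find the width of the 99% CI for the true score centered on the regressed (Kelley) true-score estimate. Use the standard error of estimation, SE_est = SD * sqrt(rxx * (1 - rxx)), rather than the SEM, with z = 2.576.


True score estimate = 0.77*87 + 0.23*72.4 = 83.642
SE_est = SD * sqrt(rxx * (1 - rxx)) = 11.67 * sqrt(0.77 * 0.23) = 11.67 * sqrt(0.1771) = 4.911115
CI = T_est +/- z * SE_est, so width = 2 * z * SE_est = 2 * 2.576 * 4.911115
Width = 25.3021

25.3021


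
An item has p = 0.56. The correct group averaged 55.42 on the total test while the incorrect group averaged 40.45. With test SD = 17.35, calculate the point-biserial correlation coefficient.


q = 1 - p = 0.44
rpb = ((M1 - M0) / SD) * sqrt(p * q)
rpb = ((55.42 - 40.45) / 17.35) * sqrt(0.56 * 0.44)
rpb = 0.4283

0.4283


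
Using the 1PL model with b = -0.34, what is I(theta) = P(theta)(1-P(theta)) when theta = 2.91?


P = 1/(1+exp(-(2.91--0.34))) = 0.9627
I = P*(1-P) = 0.9627 * 0.0373
I = 0.0359

0.0359


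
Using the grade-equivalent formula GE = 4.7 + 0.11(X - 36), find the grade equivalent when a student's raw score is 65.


raw - median = 65 - 36 = 29
slope * diff = 0.11 * 29 = 3.19
GE = 4.7 + 3.19
GE = 7.89

7.89


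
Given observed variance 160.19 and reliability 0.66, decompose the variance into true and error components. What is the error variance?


var_true = rxx * var_obs = 0.66 * 160.19 = 105.7254
var_error = var_obs - var_true
var_error = 160.19 - 105.7254
var_error = 54.4646

54.4646


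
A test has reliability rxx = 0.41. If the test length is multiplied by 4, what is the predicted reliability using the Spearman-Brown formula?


r_new = (n * rxx) / (1 + (n-1) * rxx)
r_new = (4 * 0.41) / (1 + 3 * 0.41)
r_new = 1.64 / 2.23
r_new = 0.7354

0.7354


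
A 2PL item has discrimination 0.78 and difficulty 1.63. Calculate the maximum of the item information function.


For 2PL, max info at theta = b = 1.63
I_max = a^2 / 4 = 0.78^2 / 4
= 0.6084 / 4
I_max = 0.1521

0.1521


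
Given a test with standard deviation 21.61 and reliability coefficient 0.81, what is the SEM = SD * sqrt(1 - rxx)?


SEM = SD * sqrt(1 - rxx)
SEM = 21.61 * sqrt(1 - 0.81)
SEM = 21.61 * sqrt(0.19) = 21.61 * 0.43589
SEM = 9.4196

9.4196


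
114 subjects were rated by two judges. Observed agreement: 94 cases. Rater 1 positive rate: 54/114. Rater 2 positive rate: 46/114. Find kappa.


P_o = 94/114 = 0.824561
P_e = (54*46 + 60*68) / 12996 = 0.505078
kappa = (P_o - P_e) / (1 - P_e)
kappa = (0.824561 - 0.505078) / (1 - 0.505078)
kappa = 0.6455

0.6455


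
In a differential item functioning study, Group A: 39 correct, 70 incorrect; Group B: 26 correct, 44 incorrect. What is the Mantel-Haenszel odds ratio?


Odds_A = 39/70 = 0.5571
Odds_B = 26/44 = 0.5909
OR = Odds_A / Odds_B = 0.5571 / 0.5909
Exactly, OR = (39 * 44) / (70 * 26) = 1716 / 1820
OR = 0.9429

0.9429


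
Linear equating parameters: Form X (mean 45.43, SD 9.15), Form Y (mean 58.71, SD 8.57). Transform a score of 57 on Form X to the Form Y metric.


slope = SD_Y / SD_X = 8.57 / 9.15 ~ 0.9366
intercept = mean_Y - slope * mean_X = 58.71 - (8.57 / 9.15) * 45.43 ~ 16.1597
Y = slope * X + intercept. To avoid rounding drift from the rounded slope/intercept, evaluate the equivalent form Y = mean_Y + SD_Y * (X - mean_X) / SD_X at full precision:
Y = 58.71 + 8.57 * (57 - 45.43) / 9.15
Y = 58.71 + 8.57 * 11.57 / 9.15
Y = 58.71 + 99.1549 / 9.15
Y = 58.71 + 10.8366
Y = 69.5466

69.5466


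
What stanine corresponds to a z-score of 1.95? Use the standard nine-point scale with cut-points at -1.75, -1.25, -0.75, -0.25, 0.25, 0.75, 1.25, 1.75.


Stanine boundaries: [-1.75, -1.25, -0.75, -0.25, 0.25, 0.75, 1.25, 1.75]
z = 1.95
Check each boundary:
  z >= -1.75 -> could be stanine 2
  z >= -1.25 -> could be stanine 3
  z >= -0.75 -> could be stanine 4
  z >= -0.25 -> could be stanine 5
  z >= 0.25 -> could be stanine 6
  z >= 0.75 -> could be stanine 7
  z >= 1.25 -> could be stanine 8
  z >= 1.75 -> could be stanine 9
Highest qualifying boundary gives stanine = 9

9


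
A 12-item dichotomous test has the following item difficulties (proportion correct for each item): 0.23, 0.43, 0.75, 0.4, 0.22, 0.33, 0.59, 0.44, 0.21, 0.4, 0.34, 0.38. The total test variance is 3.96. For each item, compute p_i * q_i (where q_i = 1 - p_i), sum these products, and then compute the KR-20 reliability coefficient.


For each item, compute p_i * q_i:
  Item 1: 0.23 * 0.77 = 0.1771
  Item 2: 0.43 * 0.57 = 0.2451
  Item 3: 0.75 * 0.25 = 0.1875
  Item 4: 0.4 * 0.6 = 0.24
  Item 5: 0.22 * 0.78 = 0.1716
  Item 6: 0.33 * 0.67 = 0.2211
  Item 7: 0.59 * 0.41 = 0.2419
  Item 8: 0.44 * 0.56 = 0.2464
  Item 9: 0.21 * 0.79 = 0.1659
  Item 10: 0.4 * 0.6 = 0.24
  Item 11: 0.34 * 0.66 = 0.2244
  Item 12: 0.38 * 0.62 = 0.2356
Sum(p_i * q_i) = 0.1771 + 0.2451 + 0.1875 + 0.24 + 0.1716 + 0.2211 + 0.2419 + 0.2464 + 0.1659 + 0.24 + 0.2244 + 0.2356 = 2.5966
KR-20 = (k/(k-1)) * (1 - Sum(p_i*q_i) / Var_total)
= (12/11) * (1 - 2.5966/3.96)
= 1.0909 * 0.3443
KR-20 = 0.3756

0.3756
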